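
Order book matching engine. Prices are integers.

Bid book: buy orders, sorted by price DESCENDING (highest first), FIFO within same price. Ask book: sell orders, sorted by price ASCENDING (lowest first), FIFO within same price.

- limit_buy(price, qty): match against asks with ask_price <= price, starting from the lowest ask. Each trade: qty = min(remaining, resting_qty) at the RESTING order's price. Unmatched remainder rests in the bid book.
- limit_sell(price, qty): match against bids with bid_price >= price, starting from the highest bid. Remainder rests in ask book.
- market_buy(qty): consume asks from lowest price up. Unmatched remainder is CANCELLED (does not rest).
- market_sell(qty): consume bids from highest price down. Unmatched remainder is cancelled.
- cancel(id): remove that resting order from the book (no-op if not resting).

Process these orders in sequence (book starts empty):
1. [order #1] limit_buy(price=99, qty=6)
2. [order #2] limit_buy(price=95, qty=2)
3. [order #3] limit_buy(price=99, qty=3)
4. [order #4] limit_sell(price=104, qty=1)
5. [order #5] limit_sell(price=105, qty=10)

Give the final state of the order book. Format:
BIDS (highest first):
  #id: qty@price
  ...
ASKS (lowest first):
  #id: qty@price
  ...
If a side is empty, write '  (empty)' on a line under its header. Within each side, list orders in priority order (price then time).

Answer: BIDS (highest first):
  #1: 6@99
  #3: 3@99
  #2: 2@95
ASKS (lowest first):
  #4: 1@104
  #5: 10@105

Derivation:
After op 1 [order #1] limit_buy(price=99, qty=6): fills=none; bids=[#1:6@99] asks=[-]
After op 2 [order #2] limit_buy(price=95, qty=2): fills=none; bids=[#1:6@99 #2:2@95] asks=[-]
After op 3 [order #3] limit_buy(price=99, qty=3): fills=none; bids=[#1:6@99 #3:3@99 #2:2@95] asks=[-]
After op 4 [order #4] limit_sell(price=104, qty=1): fills=none; bids=[#1:6@99 #3:3@99 #2:2@95] asks=[#4:1@104]
After op 5 [order #5] limit_sell(price=105, qty=10): fills=none; bids=[#1:6@99 #3:3@99 #2:2@95] asks=[#4:1@104 #5:10@105]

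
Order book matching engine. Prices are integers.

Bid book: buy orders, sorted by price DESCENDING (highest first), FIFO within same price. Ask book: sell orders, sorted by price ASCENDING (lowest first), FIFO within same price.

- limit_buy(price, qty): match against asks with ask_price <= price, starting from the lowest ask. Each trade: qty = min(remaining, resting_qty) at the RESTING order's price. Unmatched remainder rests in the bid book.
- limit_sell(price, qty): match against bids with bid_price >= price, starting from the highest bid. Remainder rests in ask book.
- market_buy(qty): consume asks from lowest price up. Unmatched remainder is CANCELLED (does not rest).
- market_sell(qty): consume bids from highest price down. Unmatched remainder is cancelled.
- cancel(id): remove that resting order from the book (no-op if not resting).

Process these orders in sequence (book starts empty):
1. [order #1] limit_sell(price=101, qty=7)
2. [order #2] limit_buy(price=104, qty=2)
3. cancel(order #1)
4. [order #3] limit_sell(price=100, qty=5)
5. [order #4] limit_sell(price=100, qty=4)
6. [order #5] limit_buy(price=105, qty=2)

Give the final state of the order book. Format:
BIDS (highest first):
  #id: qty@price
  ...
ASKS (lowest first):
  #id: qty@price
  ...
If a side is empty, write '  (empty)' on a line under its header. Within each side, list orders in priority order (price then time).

After op 1 [order #1] limit_sell(price=101, qty=7): fills=none; bids=[-] asks=[#1:7@101]
After op 2 [order #2] limit_buy(price=104, qty=2): fills=#2x#1:2@101; bids=[-] asks=[#1:5@101]
After op 3 cancel(order #1): fills=none; bids=[-] asks=[-]
After op 4 [order #3] limit_sell(price=100, qty=5): fills=none; bids=[-] asks=[#3:5@100]
After op 5 [order #4] limit_sell(price=100, qty=4): fills=none; bids=[-] asks=[#3:5@100 #4:4@100]
After op 6 [order #5] limit_buy(price=105, qty=2): fills=#5x#3:2@100; bids=[-] asks=[#3:3@100 #4:4@100]

Answer: BIDS (highest first):
  (empty)
ASKS (lowest first):
  #3: 3@100
  #4: 4@100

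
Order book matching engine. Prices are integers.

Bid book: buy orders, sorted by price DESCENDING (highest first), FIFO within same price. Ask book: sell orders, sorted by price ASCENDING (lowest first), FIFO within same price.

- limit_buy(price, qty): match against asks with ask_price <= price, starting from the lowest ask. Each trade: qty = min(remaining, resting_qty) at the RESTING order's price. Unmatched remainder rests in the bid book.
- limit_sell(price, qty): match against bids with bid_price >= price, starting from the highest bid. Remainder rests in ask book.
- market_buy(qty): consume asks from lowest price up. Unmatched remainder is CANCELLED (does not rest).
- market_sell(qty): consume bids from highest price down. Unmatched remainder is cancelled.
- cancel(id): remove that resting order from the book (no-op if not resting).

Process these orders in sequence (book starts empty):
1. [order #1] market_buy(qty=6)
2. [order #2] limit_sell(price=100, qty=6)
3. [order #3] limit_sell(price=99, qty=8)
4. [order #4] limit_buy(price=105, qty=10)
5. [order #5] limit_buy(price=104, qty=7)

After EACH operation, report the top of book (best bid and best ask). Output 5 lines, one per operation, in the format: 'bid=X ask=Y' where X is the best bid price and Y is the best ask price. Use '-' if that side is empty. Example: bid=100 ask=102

After op 1 [order #1] market_buy(qty=6): fills=none; bids=[-] asks=[-]
After op 2 [order #2] limit_sell(price=100, qty=6): fills=none; bids=[-] asks=[#2:6@100]
After op 3 [order #3] limit_sell(price=99, qty=8): fills=none; bids=[-] asks=[#3:8@99 #2:6@100]
After op 4 [order #4] limit_buy(price=105, qty=10): fills=#4x#3:8@99 #4x#2:2@100; bids=[-] asks=[#2:4@100]
After op 5 [order #5] limit_buy(price=104, qty=7): fills=#5x#2:4@100; bids=[#5:3@104] asks=[-]

Answer: bid=- ask=-
bid=- ask=100
bid=- ask=99
bid=- ask=100
bid=104 ask=-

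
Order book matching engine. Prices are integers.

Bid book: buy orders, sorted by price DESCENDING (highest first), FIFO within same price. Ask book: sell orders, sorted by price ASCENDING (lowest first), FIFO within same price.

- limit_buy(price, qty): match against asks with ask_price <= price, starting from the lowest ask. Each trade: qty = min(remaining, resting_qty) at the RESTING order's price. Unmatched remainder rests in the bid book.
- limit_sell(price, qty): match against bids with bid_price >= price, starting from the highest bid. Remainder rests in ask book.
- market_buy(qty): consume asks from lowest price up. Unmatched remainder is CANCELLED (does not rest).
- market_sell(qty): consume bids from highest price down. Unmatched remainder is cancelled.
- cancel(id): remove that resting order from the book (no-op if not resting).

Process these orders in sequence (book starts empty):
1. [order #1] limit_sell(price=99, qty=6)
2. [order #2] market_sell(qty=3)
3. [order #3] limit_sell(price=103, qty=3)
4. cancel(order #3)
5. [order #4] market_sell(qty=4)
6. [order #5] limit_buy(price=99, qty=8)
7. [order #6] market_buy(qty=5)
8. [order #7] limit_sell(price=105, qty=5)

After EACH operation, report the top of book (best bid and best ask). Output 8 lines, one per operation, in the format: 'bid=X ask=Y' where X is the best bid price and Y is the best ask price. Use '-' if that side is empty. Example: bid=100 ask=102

After op 1 [order #1] limit_sell(price=99, qty=6): fills=none; bids=[-] asks=[#1:6@99]
After op 2 [order #2] market_sell(qty=3): fills=none; bids=[-] asks=[#1:6@99]
After op 3 [order #3] limit_sell(price=103, qty=3): fills=none; bids=[-] asks=[#1:6@99 #3:3@103]
After op 4 cancel(order #3): fills=none; bids=[-] asks=[#1:6@99]
After op 5 [order #4] market_sell(qty=4): fills=none; bids=[-] asks=[#1:6@99]
After op 6 [order #5] limit_buy(price=99, qty=8): fills=#5x#1:6@99; bids=[#5:2@99] asks=[-]
After op 7 [order #6] market_buy(qty=5): fills=none; bids=[#5:2@99] asks=[-]
After op 8 [order #7] limit_sell(price=105, qty=5): fills=none; bids=[#5:2@99] asks=[#7:5@105]

Answer: bid=- ask=99
bid=- ask=99
bid=- ask=99
bid=- ask=99
bid=- ask=99
bid=99 ask=-
bid=99 ask=-
bid=99 ask=105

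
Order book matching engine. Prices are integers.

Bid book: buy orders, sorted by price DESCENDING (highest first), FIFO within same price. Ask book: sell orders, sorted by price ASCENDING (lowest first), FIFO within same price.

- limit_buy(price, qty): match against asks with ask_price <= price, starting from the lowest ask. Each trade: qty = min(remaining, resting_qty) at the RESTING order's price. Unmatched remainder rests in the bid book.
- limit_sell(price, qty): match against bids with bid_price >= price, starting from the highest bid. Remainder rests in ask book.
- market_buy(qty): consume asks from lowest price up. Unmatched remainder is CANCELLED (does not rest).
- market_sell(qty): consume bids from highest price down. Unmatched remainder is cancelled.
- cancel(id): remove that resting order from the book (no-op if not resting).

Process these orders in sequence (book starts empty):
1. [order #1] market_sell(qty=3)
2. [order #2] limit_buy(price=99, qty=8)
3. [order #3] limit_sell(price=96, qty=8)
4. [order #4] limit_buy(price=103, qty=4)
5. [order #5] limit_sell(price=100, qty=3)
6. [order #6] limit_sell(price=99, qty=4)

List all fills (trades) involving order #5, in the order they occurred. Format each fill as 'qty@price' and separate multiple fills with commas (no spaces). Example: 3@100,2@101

Answer: 3@103

Derivation:
After op 1 [order #1] market_sell(qty=3): fills=none; bids=[-] asks=[-]
After op 2 [order #2] limit_buy(price=99, qty=8): fills=none; bids=[#2:8@99] asks=[-]
After op 3 [order #3] limit_sell(price=96, qty=8): fills=#2x#3:8@99; bids=[-] asks=[-]
After op 4 [order #4] limit_buy(price=103, qty=4): fills=none; bids=[#4:4@103] asks=[-]
After op 5 [order #5] limit_sell(price=100, qty=3): fills=#4x#5:3@103; bids=[#4:1@103] asks=[-]
After op 6 [order #6] limit_sell(price=99, qty=4): fills=#4x#6:1@103; bids=[-] asks=[#6:3@99]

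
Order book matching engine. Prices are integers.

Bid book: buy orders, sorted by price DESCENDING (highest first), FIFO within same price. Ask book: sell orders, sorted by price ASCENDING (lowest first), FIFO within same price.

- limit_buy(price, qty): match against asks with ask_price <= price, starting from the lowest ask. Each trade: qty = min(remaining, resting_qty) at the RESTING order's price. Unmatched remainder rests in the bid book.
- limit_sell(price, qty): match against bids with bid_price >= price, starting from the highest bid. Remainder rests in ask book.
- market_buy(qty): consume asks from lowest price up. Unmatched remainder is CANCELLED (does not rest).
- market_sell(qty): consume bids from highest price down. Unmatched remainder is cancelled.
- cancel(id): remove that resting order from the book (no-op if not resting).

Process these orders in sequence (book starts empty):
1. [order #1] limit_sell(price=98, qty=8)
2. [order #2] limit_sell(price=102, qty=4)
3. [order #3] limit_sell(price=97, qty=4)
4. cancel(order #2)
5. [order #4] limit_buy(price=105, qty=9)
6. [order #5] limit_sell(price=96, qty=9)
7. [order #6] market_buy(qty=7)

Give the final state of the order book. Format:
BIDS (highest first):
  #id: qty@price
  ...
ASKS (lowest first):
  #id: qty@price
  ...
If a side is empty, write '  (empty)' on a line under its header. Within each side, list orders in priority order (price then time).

After op 1 [order #1] limit_sell(price=98, qty=8): fills=none; bids=[-] asks=[#1:8@98]
After op 2 [order #2] limit_sell(price=102, qty=4): fills=none; bids=[-] asks=[#1:8@98 #2:4@102]
After op 3 [order #3] limit_sell(price=97, qty=4): fills=none; bids=[-] asks=[#3:4@97 #1:8@98 #2:4@102]
After op 4 cancel(order #2): fills=none; bids=[-] asks=[#3:4@97 #1:8@98]
After op 5 [order #4] limit_buy(price=105, qty=9): fills=#4x#3:4@97 #4x#1:5@98; bids=[-] asks=[#1:3@98]
After op 6 [order #5] limit_sell(price=96, qty=9): fills=none; bids=[-] asks=[#5:9@96 #1:3@98]
After op 7 [order #6] market_buy(qty=7): fills=#6x#5:7@96; bids=[-] asks=[#5:2@96 #1:3@98]

Answer: BIDS (highest first):
  (empty)
ASKS (lowest first):
  #5: 2@96
  #1: 3@98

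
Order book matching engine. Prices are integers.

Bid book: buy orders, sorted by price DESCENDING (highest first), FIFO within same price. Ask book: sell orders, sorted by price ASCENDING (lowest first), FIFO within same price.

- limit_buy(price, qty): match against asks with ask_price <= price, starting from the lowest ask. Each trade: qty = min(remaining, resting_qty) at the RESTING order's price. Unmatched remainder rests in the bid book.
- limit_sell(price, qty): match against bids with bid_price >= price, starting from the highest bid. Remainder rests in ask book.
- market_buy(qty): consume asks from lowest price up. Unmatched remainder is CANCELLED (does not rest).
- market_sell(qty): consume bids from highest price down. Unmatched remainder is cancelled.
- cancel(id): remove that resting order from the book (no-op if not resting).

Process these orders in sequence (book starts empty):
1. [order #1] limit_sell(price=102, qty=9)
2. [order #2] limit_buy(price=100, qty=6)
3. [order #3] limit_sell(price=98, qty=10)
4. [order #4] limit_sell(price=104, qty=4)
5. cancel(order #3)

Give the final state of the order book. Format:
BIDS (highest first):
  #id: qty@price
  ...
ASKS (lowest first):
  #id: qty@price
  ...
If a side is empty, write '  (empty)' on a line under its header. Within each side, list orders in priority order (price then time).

Answer: BIDS (highest first):
  (empty)
ASKS (lowest first):
  #1: 9@102
  #4: 4@104

Derivation:
After op 1 [order #1] limit_sell(price=102, qty=9): fills=none; bids=[-] asks=[#1:9@102]
After op 2 [order #2] limit_buy(price=100, qty=6): fills=none; bids=[#2:6@100] asks=[#1:9@102]
After op 3 [order #3] limit_sell(price=98, qty=10): fills=#2x#3:6@100; bids=[-] asks=[#3:4@98 #1:9@102]
After op 4 [order #4] limit_sell(price=104, qty=4): fills=none; bids=[-] asks=[#3:4@98 #1:9@102 #4:4@104]
After op 5 cancel(order #3): fills=none; bids=[-] asks=[#1:9@102 #4:4@104]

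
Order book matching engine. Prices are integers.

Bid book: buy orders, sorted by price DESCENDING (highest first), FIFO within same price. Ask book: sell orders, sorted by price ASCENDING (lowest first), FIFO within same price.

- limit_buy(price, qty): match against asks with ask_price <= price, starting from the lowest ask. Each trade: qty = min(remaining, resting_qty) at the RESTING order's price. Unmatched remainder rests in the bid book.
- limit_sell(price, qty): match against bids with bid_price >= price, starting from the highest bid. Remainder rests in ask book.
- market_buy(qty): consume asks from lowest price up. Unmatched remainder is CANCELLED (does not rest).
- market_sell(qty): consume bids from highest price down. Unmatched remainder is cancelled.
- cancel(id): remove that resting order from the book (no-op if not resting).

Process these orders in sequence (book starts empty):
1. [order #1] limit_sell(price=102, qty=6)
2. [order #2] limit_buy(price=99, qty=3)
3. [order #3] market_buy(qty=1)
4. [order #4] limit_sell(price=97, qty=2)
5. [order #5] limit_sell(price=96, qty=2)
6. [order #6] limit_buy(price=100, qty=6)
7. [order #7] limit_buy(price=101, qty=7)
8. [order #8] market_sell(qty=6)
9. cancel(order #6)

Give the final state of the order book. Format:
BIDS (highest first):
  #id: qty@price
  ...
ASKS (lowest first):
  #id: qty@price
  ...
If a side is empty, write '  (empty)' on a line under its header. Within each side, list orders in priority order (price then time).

Answer: BIDS (highest first):
  #7: 1@101
ASKS (lowest first):
  #1: 5@102

Derivation:
After op 1 [order #1] limit_sell(price=102, qty=6): fills=none; bids=[-] asks=[#1:6@102]
After op 2 [order #2] limit_buy(price=99, qty=3): fills=none; bids=[#2:3@99] asks=[#1:6@102]
After op 3 [order #3] market_buy(qty=1): fills=#3x#1:1@102; bids=[#2:3@99] asks=[#1:5@102]
After op 4 [order #4] limit_sell(price=97, qty=2): fills=#2x#4:2@99; bids=[#2:1@99] asks=[#1:5@102]
After op 5 [order #5] limit_sell(price=96, qty=2): fills=#2x#5:1@99; bids=[-] asks=[#5:1@96 #1:5@102]
After op 6 [order #6] limit_buy(price=100, qty=6): fills=#6x#5:1@96; bids=[#6:5@100] asks=[#1:5@102]
After op 7 [order #7] limit_buy(price=101, qty=7): fills=none; bids=[#7:7@101 #6:5@100] asks=[#1:5@102]
After op 8 [order #8] market_sell(qty=6): fills=#7x#8:6@101; bids=[#7:1@101 #6:5@100] asks=[#1:5@102]
After op 9 cancel(order #6): fills=none; bids=[#7:1@101] asks=[#1:5@102]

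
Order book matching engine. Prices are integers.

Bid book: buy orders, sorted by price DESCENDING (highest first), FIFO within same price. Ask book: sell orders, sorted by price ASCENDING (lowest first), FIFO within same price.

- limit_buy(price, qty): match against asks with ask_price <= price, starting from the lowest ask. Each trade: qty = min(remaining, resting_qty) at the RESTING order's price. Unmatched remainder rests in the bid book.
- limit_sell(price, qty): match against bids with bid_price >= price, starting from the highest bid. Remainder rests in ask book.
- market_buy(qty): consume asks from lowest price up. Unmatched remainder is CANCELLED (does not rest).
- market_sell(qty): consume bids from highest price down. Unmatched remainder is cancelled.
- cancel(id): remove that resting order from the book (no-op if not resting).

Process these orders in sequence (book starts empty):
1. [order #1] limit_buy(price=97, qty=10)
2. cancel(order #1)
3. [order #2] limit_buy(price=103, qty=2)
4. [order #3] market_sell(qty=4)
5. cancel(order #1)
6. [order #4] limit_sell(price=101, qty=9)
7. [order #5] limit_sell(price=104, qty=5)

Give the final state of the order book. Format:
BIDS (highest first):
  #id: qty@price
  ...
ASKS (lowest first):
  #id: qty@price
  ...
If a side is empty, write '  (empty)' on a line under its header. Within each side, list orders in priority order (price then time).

After op 1 [order #1] limit_buy(price=97, qty=10): fills=none; bids=[#1:10@97] asks=[-]
After op 2 cancel(order #1): fills=none; bids=[-] asks=[-]
After op 3 [order #2] limit_buy(price=103, qty=2): fills=none; bids=[#2:2@103] asks=[-]
After op 4 [order #3] market_sell(qty=4): fills=#2x#3:2@103; bids=[-] asks=[-]
After op 5 cancel(order #1): fills=none; bids=[-] asks=[-]
After op 6 [order #4] limit_sell(price=101, qty=9): fills=none; bids=[-] asks=[#4:9@101]
After op 7 [order #5] limit_sell(price=104, qty=5): fills=none; bids=[-] asks=[#4:9@101 #5:5@104]

Answer: BIDS (highest first):
  (empty)
ASKS (lowest first):
  #4: 9@101
  #5: 5@104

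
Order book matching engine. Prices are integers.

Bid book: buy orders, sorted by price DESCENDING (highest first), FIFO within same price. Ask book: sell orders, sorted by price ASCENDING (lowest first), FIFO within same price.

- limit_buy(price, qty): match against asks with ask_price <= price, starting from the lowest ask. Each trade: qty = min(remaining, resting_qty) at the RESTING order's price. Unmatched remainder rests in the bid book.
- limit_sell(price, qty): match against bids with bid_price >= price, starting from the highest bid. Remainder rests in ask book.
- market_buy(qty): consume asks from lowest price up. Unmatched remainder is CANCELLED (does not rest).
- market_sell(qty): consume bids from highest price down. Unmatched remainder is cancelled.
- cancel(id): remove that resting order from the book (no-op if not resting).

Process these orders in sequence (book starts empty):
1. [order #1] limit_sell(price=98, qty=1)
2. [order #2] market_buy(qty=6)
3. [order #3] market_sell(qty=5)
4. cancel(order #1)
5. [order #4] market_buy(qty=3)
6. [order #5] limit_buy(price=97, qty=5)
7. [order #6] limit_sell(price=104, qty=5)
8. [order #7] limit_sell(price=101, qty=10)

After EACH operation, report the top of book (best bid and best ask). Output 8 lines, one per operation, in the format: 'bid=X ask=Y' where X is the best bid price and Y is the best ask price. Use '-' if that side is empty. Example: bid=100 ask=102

Answer: bid=- ask=98
bid=- ask=-
bid=- ask=-
bid=- ask=-
bid=- ask=-
bid=97 ask=-
bid=97 ask=104
bid=97 ask=101

Derivation:
After op 1 [order #1] limit_sell(price=98, qty=1): fills=none; bids=[-] asks=[#1:1@98]
After op 2 [order #2] market_buy(qty=6): fills=#2x#1:1@98; bids=[-] asks=[-]
After op 3 [order #3] market_sell(qty=5): fills=none; bids=[-] asks=[-]
After op 4 cancel(order #1): fills=none; bids=[-] asks=[-]
After op 5 [order #4] market_buy(qty=3): fills=none; bids=[-] asks=[-]
After op 6 [order #5] limit_buy(price=97, qty=5): fills=none; bids=[#5:5@97] asks=[-]
After op 7 [order #6] limit_sell(price=104, qty=5): fills=none; bids=[#5:5@97] asks=[#6:5@104]
After op 8 [order #7] limit_sell(price=101, qty=10): fills=none; bids=[#5:5@97] asks=[#7:10@101 #6:5@104]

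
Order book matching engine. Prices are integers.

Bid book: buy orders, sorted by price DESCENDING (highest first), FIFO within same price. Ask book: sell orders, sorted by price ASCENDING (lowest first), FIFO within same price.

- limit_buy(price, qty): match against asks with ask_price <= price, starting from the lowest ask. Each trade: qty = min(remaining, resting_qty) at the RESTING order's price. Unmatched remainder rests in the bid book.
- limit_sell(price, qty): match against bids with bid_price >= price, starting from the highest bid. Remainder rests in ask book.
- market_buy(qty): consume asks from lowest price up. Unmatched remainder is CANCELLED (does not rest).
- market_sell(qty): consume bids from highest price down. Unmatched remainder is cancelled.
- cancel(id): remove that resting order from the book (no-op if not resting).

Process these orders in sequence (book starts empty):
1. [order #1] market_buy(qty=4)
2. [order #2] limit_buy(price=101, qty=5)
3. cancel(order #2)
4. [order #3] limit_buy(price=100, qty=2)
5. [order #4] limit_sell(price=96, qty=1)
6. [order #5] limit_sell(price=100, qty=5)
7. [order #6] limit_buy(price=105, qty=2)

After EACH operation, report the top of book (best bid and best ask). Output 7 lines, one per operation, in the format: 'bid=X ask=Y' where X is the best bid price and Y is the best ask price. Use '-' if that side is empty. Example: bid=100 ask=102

After op 1 [order #1] market_buy(qty=4): fills=none; bids=[-] asks=[-]
After op 2 [order #2] limit_buy(price=101, qty=5): fills=none; bids=[#2:5@101] asks=[-]
After op 3 cancel(order #2): fills=none; bids=[-] asks=[-]
After op 4 [order #3] limit_buy(price=100, qty=2): fills=none; bids=[#3:2@100] asks=[-]
After op 5 [order #4] limit_sell(price=96, qty=1): fills=#3x#4:1@100; bids=[#3:1@100] asks=[-]
After op 6 [order #5] limit_sell(price=100, qty=5): fills=#3x#5:1@100; bids=[-] asks=[#5:4@100]
After op 7 [order #6] limit_buy(price=105, qty=2): fills=#6x#5:2@100; bids=[-] asks=[#5:2@100]

Answer: bid=- ask=-
bid=101 ask=-
bid=- ask=-
bid=100 ask=-
bid=100 ask=-
bid=- ask=100
bid=- ask=100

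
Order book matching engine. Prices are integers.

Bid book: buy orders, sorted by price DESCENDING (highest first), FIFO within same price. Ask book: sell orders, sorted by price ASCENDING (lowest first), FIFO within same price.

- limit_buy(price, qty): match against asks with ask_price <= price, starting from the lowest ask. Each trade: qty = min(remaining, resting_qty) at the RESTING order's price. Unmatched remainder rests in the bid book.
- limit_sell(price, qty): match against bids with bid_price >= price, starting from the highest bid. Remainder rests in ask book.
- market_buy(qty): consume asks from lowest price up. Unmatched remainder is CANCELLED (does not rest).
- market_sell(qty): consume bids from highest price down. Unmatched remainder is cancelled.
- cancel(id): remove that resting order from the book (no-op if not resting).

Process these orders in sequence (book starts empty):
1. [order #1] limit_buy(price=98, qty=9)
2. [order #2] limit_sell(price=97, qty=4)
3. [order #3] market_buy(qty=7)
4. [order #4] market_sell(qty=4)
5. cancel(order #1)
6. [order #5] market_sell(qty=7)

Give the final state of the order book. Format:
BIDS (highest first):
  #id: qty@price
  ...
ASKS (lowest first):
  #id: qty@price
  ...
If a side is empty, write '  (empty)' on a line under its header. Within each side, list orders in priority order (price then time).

After op 1 [order #1] limit_buy(price=98, qty=9): fills=none; bids=[#1:9@98] asks=[-]
After op 2 [order #2] limit_sell(price=97, qty=4): fills=#1x#2:4@98; bids=[#1:5@98] asks=[-]
After op 3 [order #3] market_buy(qty=7): fills=none; bids=[#1:5@98] asks=[-]
After op 4 [order #4] market_sell(qty=4): fills=#1x#4:4@98; bids=[#1:1@98] asks=[-]
After op 5 cancel(order #1): fills=none; bids=[-] asks=[-]
After op 6 [order #5] market_sell(qty=7): fills=none; bids=[-] asks=[-]

Answer: BIDS (highest first):
  (empty)
ASKS (lowest first):
  (empty)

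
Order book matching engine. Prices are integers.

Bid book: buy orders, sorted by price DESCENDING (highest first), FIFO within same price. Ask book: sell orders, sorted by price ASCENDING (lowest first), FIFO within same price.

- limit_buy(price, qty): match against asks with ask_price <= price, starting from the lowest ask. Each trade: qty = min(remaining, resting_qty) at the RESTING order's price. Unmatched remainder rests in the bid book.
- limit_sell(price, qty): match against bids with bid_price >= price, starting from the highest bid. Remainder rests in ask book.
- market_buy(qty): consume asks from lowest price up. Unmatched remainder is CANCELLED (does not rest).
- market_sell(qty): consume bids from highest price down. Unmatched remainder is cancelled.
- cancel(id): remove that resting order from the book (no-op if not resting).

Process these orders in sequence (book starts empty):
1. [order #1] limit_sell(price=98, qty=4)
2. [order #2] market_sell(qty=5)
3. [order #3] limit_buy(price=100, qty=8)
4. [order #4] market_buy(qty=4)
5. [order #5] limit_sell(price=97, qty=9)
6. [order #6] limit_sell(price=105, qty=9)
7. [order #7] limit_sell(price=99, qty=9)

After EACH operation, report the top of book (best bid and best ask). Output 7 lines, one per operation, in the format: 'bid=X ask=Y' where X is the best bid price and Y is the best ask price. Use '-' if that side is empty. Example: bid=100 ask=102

After op 1 [order #1] limit_sell(price=98, qty=4): fills=none; bids=[-] asks=[#1:4@98]
After op 2 [order #2] market_sell(qty=5): fills=none; bids=[-] asks=[#1:4@98]
After op 3 [order #3] limit_buy(price=100, qty=8): fills=#3x#1:4@98; bids=[#3:4@100] asks=[-]
After op 4 [order #4] market_buy(qty=4): fills=none; bids=[#3:4@100] asks=[-]
After op 5 [order #5] limit_sell(price=97, qty=9): fills=#3x#5:4@100; bids=[-] asks=[#5:5@97]
After op 6 [order #6] limit_sell(price=105, qty=9): fills=none; bids=[-] asks=[#5:5@97 #6:9@105]
After op 7 [order #7] limit_sell(price=99, qty=9): fills=none; bids=[-] asks=[#5:5@97 #7:9@99 #6:9@105]

Answer: bid=- ask=98
bid=- ask=98
bid=100 ask=-
bid=100 ask=-
bid=- ask=97
bid=- ask=97
bid=- ask=97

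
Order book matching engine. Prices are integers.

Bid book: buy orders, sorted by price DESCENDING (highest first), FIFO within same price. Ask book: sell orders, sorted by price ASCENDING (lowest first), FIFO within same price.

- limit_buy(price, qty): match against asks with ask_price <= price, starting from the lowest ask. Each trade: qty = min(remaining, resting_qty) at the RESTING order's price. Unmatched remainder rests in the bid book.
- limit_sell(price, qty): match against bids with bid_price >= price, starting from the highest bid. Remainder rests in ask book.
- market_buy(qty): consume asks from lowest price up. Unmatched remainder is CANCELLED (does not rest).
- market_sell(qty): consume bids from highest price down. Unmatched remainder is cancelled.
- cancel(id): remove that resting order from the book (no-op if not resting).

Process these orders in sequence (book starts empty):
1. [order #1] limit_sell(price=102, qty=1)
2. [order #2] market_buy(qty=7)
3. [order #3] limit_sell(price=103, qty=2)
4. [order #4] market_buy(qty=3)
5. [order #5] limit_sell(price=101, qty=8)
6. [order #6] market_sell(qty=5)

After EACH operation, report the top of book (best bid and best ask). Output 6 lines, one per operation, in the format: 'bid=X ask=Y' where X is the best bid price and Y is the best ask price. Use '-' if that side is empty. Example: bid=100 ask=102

Answer: bid=- ask=102
bid=- ask=-
bid=- ask=103
bid=- ask=-
bid=- ask=101
bid=- ask=101

Derivation:
After op 1 [order #1] limit_sell(price=102, qty=1): fills=none; bids=[-] asks=[#1:1@102]
After op 2 [order #2] market_buy(qty=7): fills=#2x#1:1@102; bids=[-] asks=[-]
After op 3 [order #3] limit_sell(price=103, qty=2): fills=none; bids=[-] asks=[#3:2@103]
After op 4 [order #4] market_buy(qty=3): fills=#4x#3:2@103; bids=[-] asks=[-]
After op 5 [order #5] limit_sell(price=101, qty=8): fills=none; bids=[-] asks=[#5:8@101]
After op 6 [order #6] market_sell(qty=5): fills=none; bids=[-] asks=[#5:8@101]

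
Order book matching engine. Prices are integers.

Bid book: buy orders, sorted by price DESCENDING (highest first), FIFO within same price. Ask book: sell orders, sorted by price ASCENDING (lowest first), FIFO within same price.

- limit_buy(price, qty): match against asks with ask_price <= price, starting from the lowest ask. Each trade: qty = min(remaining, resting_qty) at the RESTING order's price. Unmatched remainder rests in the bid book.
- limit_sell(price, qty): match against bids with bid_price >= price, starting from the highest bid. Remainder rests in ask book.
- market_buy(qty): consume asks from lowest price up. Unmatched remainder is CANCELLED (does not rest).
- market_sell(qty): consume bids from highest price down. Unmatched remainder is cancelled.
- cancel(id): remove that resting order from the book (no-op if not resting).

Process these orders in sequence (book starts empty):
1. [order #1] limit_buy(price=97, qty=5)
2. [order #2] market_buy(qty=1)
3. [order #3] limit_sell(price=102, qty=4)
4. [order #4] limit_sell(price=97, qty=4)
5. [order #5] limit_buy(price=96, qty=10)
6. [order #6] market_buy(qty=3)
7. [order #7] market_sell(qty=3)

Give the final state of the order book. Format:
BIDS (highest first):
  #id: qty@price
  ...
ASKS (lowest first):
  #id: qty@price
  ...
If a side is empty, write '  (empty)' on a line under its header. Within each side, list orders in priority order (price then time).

After op 1 [order #1] limit_buy(price=97, qty=5): fills=none; bids=[#1:5@97] asks=[-]
After op 2 [order #2] market_buy(qty=1): fills=none; bids=[#1:5@97] asks=[-]
After op 3 [order #3] limit_sell(price=102, qty=4): fills=none; bids=[#1:5@97] asks=[#3:4@102]
After op 4 [order #4] limit_sell(price=97, qty=4): fills=#1x#4:4@97; bids=[#1:1@97] asks=[#3:4@102]
After op 5 [order #5] limit_buy(price=96, qty=10): fills=none; bids=[#1:1@97 #5:10@96] asks=[#3:4@102]
After op 6 [order #6] market_buy(qty=3): fills=#6x#3:3@102; bids=[#1:1@97 #5:10@96] asks=[#3:1@102]
After op 7 [order #7] market_sell(qty=3): fills=#1x#7:1@97 #5x#7:2@96; bids=[#5:8@96] asks=[#3:1@102]

Answer: BIDS (highest first):
  #5: 8@96
ASKS (lowest first):
  #3: 1@102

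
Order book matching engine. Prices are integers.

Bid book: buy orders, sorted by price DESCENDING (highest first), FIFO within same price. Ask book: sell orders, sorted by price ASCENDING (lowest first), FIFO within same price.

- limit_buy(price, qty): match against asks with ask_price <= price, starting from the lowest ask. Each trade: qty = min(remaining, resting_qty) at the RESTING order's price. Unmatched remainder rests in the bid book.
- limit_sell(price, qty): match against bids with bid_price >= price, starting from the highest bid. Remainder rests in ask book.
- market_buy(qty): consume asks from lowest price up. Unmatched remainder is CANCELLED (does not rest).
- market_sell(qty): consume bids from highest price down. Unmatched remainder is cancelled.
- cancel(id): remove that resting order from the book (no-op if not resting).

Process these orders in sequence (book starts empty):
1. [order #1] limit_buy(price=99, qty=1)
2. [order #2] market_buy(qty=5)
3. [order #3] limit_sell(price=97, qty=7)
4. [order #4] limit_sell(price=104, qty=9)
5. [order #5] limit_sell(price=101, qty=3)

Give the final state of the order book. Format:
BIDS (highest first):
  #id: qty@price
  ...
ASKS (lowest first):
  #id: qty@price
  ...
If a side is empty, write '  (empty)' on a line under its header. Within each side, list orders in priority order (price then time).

After op 1 [order #1] limit_buy(price=99, qty=1): fills=none; bids=[#1:1@99] asks=[-]
After op 2 [order #2] market_buy(qty=5): fills=none; bids=[#1:1@99] asks=[-]
After op 3 [order #3] limit_sell(price=97, qty=7): fills=#1x#3:1@99; bids=[-] asks=[#3:6@97]
After op 4 [order #4] limit_sell(price=104, qty=9): fills=none; bids=[-] asks=[#3:6@97 #4:9@104]
After op 5 [order #5] limit_sell(price=101, qty=3): fills=none; bids=[-] asks=[#3:6@97 #5:3@101 #4:9@104]

Answer: BIDS (highest first):
  (empty)
ASKS (lowest first):
  #3: 6@97
  #5: 3@101
  #4: 9@104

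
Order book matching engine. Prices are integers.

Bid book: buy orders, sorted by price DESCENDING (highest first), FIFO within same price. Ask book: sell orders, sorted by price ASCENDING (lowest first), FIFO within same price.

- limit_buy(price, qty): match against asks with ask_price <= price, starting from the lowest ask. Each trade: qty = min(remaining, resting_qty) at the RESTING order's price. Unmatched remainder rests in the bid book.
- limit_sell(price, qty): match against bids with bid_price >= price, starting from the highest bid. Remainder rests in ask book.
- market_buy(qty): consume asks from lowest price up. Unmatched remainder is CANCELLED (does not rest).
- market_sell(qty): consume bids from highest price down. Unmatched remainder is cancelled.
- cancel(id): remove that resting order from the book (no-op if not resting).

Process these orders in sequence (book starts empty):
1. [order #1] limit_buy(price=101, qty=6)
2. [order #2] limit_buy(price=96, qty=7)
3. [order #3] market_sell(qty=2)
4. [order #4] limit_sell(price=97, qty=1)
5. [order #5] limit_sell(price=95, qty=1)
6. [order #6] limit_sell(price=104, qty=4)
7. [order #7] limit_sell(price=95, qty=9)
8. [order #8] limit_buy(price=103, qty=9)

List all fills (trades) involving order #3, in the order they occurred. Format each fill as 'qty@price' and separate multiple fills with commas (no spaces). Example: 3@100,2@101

After op 1 [order #1] limit_buy(price=101, qty=6): fills=none; bids=[#1:6@101] asks=[-]
After op 2 [order #2] limit_buy(price=96, qty=7): fills=none; bids=[#1:6@101 #2:7@96] asks=[-]
After op 3 [order #3] market_sell(qty=2): fills=#1x#3:2@101; bids=[#1:4@101 #2:7@96] asks=[-]
After op 4 [order #4] limit_sell(price=97, qty=1): fills=#1x#4:1@101; bids=[#1:3@101 #2:7@96] asks=[-]
After op 5 [order #5] limit_sell(price=95, qty=1): fills=#1x#5:1@101; bids=[#1:2@101 #2:7@96] asks=[-]
After op 6 [order #6] limit_sell(price=104, qty=4): fills=none; bids=[#1:2@101 #2:7@96] asks=[#6:4@104]
After op 7 [order #7] limit_sell(price=95, qty=9): fills=#1x#7:2@101 #2x#7:7@96; bids=[-] asks=[#6:4@104]
After op 8 [order #8] limit_buy(price=103, qty=9): fills=none; bids=[#8:9@103] asks=[#6:4@104]

Answer: 2@101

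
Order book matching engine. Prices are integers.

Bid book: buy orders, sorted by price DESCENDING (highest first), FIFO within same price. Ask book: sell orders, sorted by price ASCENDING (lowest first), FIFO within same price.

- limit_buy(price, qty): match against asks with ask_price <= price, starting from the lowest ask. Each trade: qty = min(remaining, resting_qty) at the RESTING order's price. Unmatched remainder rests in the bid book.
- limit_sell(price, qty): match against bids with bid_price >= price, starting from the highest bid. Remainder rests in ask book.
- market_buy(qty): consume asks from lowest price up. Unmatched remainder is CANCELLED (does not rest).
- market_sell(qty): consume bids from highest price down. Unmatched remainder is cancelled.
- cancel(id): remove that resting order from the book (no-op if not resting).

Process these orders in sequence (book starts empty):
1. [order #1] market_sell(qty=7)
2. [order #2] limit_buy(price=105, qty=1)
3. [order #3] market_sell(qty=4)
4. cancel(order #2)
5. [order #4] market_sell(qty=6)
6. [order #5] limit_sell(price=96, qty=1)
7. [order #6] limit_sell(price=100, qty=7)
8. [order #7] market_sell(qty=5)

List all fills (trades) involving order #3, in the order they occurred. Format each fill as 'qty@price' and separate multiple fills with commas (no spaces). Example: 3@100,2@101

Answer: 1@105

Derivation:
After op 1 [order #1] market_sell(qty=7): fills=none; bids=[-] asks=[-]
After op 2 [order #2] limit_buy(price=105, qty=1): fills=none; bids=[#2:1@105] asks=[-]
After op 3 [order #3] market_sell(qty=4): fills=#2x#3:1@105; bids=[-] asks=[-]
After op 4 cancel(order #2): fills=none; bids=[-] asks=[-]
After op 5 [order #4] market_sell(qty=6): fills=none; bids=[-] asks=[-]
After op 6 [order #5] limit_sell(price=96, qty=1): fills=none; bids=[-] asks=[#5:1@96]
After op 7 [order #6] limit_sell(price=100, qty=7): fills=none; bids=[-] asks=[#5:1@96 #6:7@100]
After op 8 [order #7] market_sell(qty=5): fills=none; bids=[-] asks=[#5:1@96 #6:7@100]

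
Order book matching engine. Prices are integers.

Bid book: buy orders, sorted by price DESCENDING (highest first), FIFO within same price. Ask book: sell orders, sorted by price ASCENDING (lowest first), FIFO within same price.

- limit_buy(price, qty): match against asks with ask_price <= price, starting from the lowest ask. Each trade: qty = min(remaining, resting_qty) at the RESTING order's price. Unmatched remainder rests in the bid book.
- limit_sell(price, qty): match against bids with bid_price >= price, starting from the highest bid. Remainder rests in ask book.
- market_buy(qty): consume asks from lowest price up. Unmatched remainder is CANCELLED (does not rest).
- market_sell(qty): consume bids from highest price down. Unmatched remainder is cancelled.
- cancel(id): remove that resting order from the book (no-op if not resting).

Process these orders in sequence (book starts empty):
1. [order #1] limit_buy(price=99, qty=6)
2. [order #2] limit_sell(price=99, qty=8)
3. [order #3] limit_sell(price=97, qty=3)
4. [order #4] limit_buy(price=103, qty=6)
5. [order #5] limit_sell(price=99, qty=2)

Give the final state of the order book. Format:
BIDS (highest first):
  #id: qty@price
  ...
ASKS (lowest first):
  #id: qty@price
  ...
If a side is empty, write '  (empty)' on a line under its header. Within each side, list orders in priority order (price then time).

Answer: BIDS (highest first):
  (empty)
ASKS (lowest first):
  #5: 1@99

Derivation:
After op 1 [order #1] limit_buy(price=99, qty=6): fills=none; bids=[#1:6@99] asks=[-]
After op 2 [order #2] limit_sell(price=99, qty=8): fills=#1x#2:6@99; bids=[-] asks=[#2:2@99]
After op 3 [order #3] limit_sell(price=97, qty=3): fills=none; bids=[-] asks=[#3:3@97 #2:2@99]
After op 4 [order #4] limit_buy(price=103, qty=6): fills=#4x#3:3@97 #4x#2:2@99; bids=[#4:1@103] asks=[-]
After op 5 [order #5] limit_sell(price=99, qty=2): fills=#4x#5:1@103; bids=[-] asks=[#5:1@99]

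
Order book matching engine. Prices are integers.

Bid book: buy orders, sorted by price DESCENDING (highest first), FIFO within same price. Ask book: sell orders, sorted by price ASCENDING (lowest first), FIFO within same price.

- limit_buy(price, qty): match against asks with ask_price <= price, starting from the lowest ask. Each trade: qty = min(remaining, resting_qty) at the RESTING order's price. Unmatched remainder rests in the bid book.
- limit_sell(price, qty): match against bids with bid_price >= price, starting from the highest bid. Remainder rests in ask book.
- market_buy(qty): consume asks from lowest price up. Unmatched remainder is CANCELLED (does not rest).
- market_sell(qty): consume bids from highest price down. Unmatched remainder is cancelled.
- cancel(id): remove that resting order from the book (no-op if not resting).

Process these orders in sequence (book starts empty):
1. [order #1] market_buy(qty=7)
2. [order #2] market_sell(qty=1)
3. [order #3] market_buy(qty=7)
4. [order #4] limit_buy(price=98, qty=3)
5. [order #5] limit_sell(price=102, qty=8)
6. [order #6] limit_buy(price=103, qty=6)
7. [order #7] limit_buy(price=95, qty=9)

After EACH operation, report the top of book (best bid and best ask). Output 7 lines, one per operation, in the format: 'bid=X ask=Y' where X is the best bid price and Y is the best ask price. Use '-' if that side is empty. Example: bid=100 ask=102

After op 1 [order #1] market_buy(qty=7): fills=none; bids=[-] asks=[-]
After op 2 [order #2] market_sell(qty=1): fills=none; bids=[-] asks=[-]
After op 3 [order #3] market_buy(qty=7): fills=none; bids=[-] asks=[-]
After op 4 [order #4] limit_buy(price=98, qty=3): fills=none; bids=[#4:3@98] asks=[-]
After op 5 [order #5] limit_sell(price=102, qty=8): fills=none; bids=[#4:3@98] asks=[#5:8@102]
After op 6 [order #6] limit_buy(price=103, qty=6): fills=#6x#5:6@102; bids=[#4:3@98] asks=[#5:2@102]
After op 7 [order #7] limit_buy(price=95, qty=9): fills=none; bids=[#4:3@98 #7:9@95] asks=[#5:2@102]

Answer: bid=- ask=-
bid=- ask=-
bid=- ask=-
bid=98 ask=-
bid=98 ask=102
bid=98 ask=102
bid=98 ask=102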